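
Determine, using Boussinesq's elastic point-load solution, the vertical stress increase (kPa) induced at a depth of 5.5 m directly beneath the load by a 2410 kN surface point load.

Boussinesq vertical stress below a point load on an elastic half-space:
Δσ_z = 3P/(2πz²) · [1 + (r/z)²]^(−5/2)
r/z = 0/5.5 = 0; [1+(r/z)²]^(−5/2) = 1.
Δσ_z = 3×2410/(2π×5.5²) × 1 = 38.039 × 1 = 38.04 kPa

Δσ_z ≈ 38 kPa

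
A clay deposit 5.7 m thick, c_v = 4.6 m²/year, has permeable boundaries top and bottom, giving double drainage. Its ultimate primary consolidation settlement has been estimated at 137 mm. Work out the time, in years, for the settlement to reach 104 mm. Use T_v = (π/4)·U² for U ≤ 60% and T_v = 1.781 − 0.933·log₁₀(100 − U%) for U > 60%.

t ≈ 0.868 years

Drainage path length: H_d = H/2 = 2.85 m (double drainage).
U = S(t)/S_ult = 104/137 = 0.7591.
U > 60%: T_v = 1.781 − 0.933·log₁₀(100 − 75.912) = 0.49179.
t = T_v·H_d²/c_v = 0.49179×2.85²/4.6 = 0.8684 years.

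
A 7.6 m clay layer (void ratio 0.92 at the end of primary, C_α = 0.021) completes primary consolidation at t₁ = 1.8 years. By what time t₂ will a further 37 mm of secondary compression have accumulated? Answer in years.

S_s = C_α·H/(1+e_p)·log₁₀(t₂/t₁) ⇒ log₁₀(t₂/t₁) = S_s·(1+e_p)/(C_α·H).
log₁₀(t₂/t₁) = 0.037 × (1+0.92) / (0.021×7.6) = 0.4451
t₂ = t₁ × 10^0.4451 = 1.8 × 2.787 = 5.016 years

t₂ ≈ 5.02 years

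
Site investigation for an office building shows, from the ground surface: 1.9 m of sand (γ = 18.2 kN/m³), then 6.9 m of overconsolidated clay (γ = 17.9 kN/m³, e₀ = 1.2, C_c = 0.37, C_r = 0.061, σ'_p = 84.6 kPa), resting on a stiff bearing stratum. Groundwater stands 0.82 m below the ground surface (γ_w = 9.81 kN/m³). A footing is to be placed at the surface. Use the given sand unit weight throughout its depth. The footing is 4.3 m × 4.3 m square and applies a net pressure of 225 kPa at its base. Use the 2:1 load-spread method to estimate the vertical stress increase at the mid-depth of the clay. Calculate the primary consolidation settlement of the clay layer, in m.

Mid-depth of clay below the ground surface: z = 1.9 + 6.9/2 = 5.35 m.
Total vertical stress at mid-clay: σ_v = 18.2×1.9 + 17.9×3.45 = 96.335 kPa.
Pore pressure: u = 9.81×(5.35 − 0.82) = 44.439 kPa.
Initial effective stress: σ'_0 = σ_v − u = 96.335 − 44.439 = 51.896 kPa.
Stress increase at mid-clay by the 2:1 spreading method:
Δσ = qBL/((B+z)(L+z)) = 225×4.3×4.3/((4.3+5.35)(4.3+5.35)) = 44.675 kPa
Final effective stress: σ'_f = 51.896 + 44.675 = 96.571 kPa.
σ'_f = 96.571 > σ'_p = 84.6 kPa, so the stress path crosses the preconsolidation pressure — recompression up to σ'_p, then virgin compression beyond:
S_c = H/(1+e₀)·[C_r·log₁₀(σ'_p/σ'_0) + C_c·log₁₀(σ'_f/σ'_p)]
    = 6.9/2.2 × [0.061×log₁₀(84.6/51.896) + 0.37×log₁₀(96.571/84.6)]
    = 3.1364 × [0.012946 + 0.021266] = 0.1073 m

S_c ≈ 0.107 m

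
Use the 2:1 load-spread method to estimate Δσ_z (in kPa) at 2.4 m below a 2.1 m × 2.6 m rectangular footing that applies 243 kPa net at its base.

By the 2:1 method the load spreads at 1 horizontal : 2 vertical, so at depth z the loaded area has grown by z in each plan dimension:
Δσ = qBL/((B+z)(L+z)) = 243×2.1×2.6/((2.1+2.4)(2.6+2.4)) = 58.968 kPa

Δσ_z ≈ 59 kPa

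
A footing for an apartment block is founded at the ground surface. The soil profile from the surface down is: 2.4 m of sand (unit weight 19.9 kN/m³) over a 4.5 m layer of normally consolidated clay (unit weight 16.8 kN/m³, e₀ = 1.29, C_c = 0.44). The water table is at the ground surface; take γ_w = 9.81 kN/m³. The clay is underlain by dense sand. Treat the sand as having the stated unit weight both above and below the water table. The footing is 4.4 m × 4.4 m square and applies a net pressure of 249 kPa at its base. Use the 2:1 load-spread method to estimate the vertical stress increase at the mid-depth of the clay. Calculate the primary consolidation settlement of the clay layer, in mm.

S_c ≈ 340 mm

Mid-depth of clay below the ground surface: z = 2.4 + 4.5/2 = 4.65 m.
Total vertical stress at mid-clay: σ_v = 19.9×2.4 + 16.8×2.25 = 85.56 kPa.
Pore pressure: u = 9.81×(4.65 − 0) = 45.617 kPa.
Initial effective stress: σ'_0 = σ_v − u = 85.56 − 45.617 = 39.943 kPa.
Stress increase at mid-clay by the 2:1 spreading method:
Δσ = qBL/((B+z)(L+z)) = 249×4.4×4.4/((4.4+4.65)(4.4+4.65)) = 58.858 kPa
Final effective stress: σ'_f = σ'_0 + Δσ = 39.943 + 58.858 = 98.801 kPa.
Normally consolidated clay, so the full stress increment lies on the virgin compression line:
S_c = C_c·H/(1+e₀)·log₁₀(σ'_f/σ'_0) = 0.44×4.5/(1+1.29)×log₁₀(98.801/39.943)
    = 0.86463 × 0.39332 = 0.3401 m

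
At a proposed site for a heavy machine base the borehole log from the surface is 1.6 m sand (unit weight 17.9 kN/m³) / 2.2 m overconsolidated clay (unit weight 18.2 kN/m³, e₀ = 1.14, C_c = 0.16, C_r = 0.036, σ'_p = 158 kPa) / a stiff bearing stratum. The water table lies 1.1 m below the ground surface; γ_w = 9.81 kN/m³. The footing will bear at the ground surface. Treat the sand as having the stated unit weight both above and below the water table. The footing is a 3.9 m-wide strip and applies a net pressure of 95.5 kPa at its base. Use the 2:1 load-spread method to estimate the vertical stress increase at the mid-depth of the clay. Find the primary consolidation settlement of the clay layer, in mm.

Mid-depth of clay below the ground surface: z = 1.6 + 2.2/2 = 2.7 m.
Total vertical stress at mid-clay: σ_v = 17.9×1.6 + 18.2×1.1 = 48.66 kPa.
Pore pressure: u = 9.81×(2.7 − 1.1) = 15.696 kPa.
Initial effective stress: σ'_0 = σ_v − u = 48.66 − 15.696 = 32.964 kPa.
Stress increase at mid-clay by the 2:1 spreading method:
Δσ = qB/(B+z) = 95.5×3.9/(3.9+2.7) = 56.432 kPa
Final effective stress: σ'_f = 32.964 + 56.432 = 89.396 kPa.
σ'_f = 89.396 ≤ σ'_p = 158 kPa, so the clay remains overconsolidated and only the recompression index applies:
S_c = C_r·H/(1+e₀)·log₁₀(σ'_f/σ'_0) = 0.036×2.2/2.14×log₁₀(89.396/32.964)
    = 0.037008 × 0.43328 = 0.01603 m

S_c ≈ 16 mm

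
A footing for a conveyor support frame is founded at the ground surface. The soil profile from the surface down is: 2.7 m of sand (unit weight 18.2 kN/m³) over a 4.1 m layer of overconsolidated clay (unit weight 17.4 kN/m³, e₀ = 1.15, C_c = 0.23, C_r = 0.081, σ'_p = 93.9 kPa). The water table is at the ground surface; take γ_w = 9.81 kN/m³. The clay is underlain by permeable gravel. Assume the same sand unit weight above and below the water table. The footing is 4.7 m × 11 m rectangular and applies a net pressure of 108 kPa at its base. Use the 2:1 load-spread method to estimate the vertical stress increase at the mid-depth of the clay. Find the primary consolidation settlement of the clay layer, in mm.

Mid-depth of clay below the ground surface: z = 2.7 + 4.1/2 = 4.75 m.
Total vertical stress at mid-clay: σ_v = 18.2×2.7 + 17.4×2.05 = 84.81 kPa.
Pore pressure: u = 9.81×(4.75 − 0) = 46.598 kPa.
Initial effective stress: σ'_0 = σ_v − u = 84.81 − 46.598 = 38.212 kPa.
Stress increase at mid-clay by the 2:1 spreading method:
Δσ = qBL/((B+z)(L+z)) = 108×4.7×11/((4.7+4.75)(11+4.75)) = 37.515 kPa
Final effective stress: σ'_f = 38.212 + 37.515 = 75.727 kPa.
σ'_f = 75.727 ≤ σ'_p = 93.9 kPa, so the clay remains overconsolidated and only the recompression index applies:
S_c = C_r·H/(1+e₀)·log₁₀(σ'_f/σ'_0) = 0.081×4.1/2.15×log₁₀(75.727/38.212)
    = 0.15447 × 0.29705 = 0.04588 m

S_c ≈ 45.9 mm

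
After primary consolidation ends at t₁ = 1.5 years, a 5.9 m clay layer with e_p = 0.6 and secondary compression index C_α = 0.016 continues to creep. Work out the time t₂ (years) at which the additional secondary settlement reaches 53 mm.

t₂ ≈ 11.9 years

S_s = C_α·H/(1+e_p)·log₁₀(t₂/t₁) ⇒ log₁₀(t₂/t₁) = S_s·(1+e_p)/(C_α·H).
log₁₀(t₂/t₁) = 0.053 × (1+0.6) / (0.016×5.9) = 0.8983
t₂ = t₁ × 10^0.8983 = 1.5 × 7.912 = 11.87 years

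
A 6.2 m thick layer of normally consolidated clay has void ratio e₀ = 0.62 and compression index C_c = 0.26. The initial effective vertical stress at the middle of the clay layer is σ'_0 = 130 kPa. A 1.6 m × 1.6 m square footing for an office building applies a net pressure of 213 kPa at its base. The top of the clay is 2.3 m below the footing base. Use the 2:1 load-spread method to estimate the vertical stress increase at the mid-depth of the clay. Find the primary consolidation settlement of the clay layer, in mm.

S_c ≈ 35.5 mm

Mid-depth of clay below the footing base: z = 2.3 + 6.2/2 = 5.4 m.
Stress increase at mid-clay by the 2:1 spreading method:
Δσ = qBL/((B+z)(L+z)) = 213×1.6×1.6/((1.6+5.4)(1.6+5.4)) = 11.128 kPa
Final effective stress: σ'_f = σ'_0 + Δσ = 130 + 11.128 = 141.13 kPa.
Normally consolidated clay, so the full stress increment lies on the virgin compression line:
S_c = C_c·H/(1+e₀)·log₁₀(σ'_f/σ'_0) = 0.26×6.2/(1+0.62)×log₁₀(141.13/130)
    = 0.99506 × 0.035676 = 0.0355 m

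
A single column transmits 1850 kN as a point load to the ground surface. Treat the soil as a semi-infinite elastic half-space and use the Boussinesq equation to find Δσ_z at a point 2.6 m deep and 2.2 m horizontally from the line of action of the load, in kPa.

Δσ_z ≈ 33.9 kPa

Boussinesq vertical stress below a point load on an elastic half-space:
Δσ_z = 3P/(2πz²) · [1 + (r/z)²]^(−5/2)
r/z = 2.2/2.6 = 0.84615; [1+(r/z)²]^(−5/2) = 0.25925.
Δσ_z = 3×1850/(2π×2.6²) × 0.25925 = 130.67 × 0.25925 = 33.88 kPa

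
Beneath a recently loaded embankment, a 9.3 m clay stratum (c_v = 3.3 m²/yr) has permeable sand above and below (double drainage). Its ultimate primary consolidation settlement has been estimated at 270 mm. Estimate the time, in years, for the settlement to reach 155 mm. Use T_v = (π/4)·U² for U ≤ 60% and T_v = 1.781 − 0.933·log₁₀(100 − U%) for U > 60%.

Drainage path length: H_d = H/2 = 4.65 m (double drainage).
U = S(t)/S_ult = 155/270 = 0.5741.
U ≤ 60%: T_v = (π/4)·U² = (π/4)×0.57407² = 0.25884.
t = T_v·H_d²/c_v = 0.25884×4.65²/3.3 = 1.696 years.

t ≈ 1.7 years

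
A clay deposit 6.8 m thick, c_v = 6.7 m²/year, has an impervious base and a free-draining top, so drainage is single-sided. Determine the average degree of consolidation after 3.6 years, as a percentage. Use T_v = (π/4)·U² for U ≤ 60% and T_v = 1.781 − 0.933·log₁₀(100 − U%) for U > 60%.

Drainage path length: H_d = H = 6.8 m (single drainage).
T_v = c_v·t/H_d² = 6.7×3.6/6.8² = 0.52163.
T_v = 0.52163 corresponds to the U > 60% branch:
U = 1 − 10^((1.781 − T_v)/0.933)/100 = 0.7762

U ≈ 77.6 %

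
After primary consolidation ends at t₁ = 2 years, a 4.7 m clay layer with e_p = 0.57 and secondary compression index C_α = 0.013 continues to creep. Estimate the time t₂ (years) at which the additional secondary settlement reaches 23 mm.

S_s = C_α·H/(1+e_p)·log₁₀(t₂/t₁) ⇒ log₁₀(t₂/t₁) = S_s·(1+e_p)/(C_α·H).
log₁₀(t₂/t₁) = 0.023 × (1+0.57) / (0.013×4.7) = 0.591
t₂ = t₁ × 10^0.591 = 2 × 3.899 = 7.799 years

t₂ ≈ 7.8 years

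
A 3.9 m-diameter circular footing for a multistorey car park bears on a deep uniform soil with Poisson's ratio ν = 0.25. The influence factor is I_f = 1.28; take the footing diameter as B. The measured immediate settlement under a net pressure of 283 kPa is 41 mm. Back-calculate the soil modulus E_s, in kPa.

E_s ≈ 32300 kPa

S_e = q·B·(1−ν²)/E_s · I_f  ⇒  E_s = q·B·(1−ν²)·I_f / S_e.
E_s = 283 × 3.9 × 0.9375 × 1.28 / 0.041 = 32300 kPa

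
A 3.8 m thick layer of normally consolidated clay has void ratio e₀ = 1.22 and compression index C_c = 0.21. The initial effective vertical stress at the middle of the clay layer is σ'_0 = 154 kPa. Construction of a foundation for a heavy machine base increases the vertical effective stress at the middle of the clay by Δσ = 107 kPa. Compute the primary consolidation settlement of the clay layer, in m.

Final effective stress: σ'_f = σ'_0 + Δσ = 154 + 107 = 261 kPa.
Normally consolidated clay, so the full stress increment lies on the virgin compression line:
S_c = C_c·H/(1+e₀)·log₁₀(σ'_f/σ'_0) = 0.21×3.8/(1+1.22)×log₁₀(261/154)
    = 0.35946 × 0.22912 = 0.08236 m

S_c ≈ 0.0824 m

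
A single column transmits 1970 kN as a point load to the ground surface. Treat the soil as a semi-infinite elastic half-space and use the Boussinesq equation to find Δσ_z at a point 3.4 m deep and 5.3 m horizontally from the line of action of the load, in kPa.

Boussinesq vertical stress below a point load on an elastic half-space:
Δσ_z = 3P/(2πz²) · [1 + (r/z)²]^(−5/2)
r/z = 5.3/3.4 = 1.5588; [1+(r/z)²]^(−5/2) = 0.045897.
Δσ_z = 3×1970/(2π×3.4²) × 0.045897 = 81.367 × 0.045897 = 3.735 kPa

Δσ_z ≈ 3.73 kPa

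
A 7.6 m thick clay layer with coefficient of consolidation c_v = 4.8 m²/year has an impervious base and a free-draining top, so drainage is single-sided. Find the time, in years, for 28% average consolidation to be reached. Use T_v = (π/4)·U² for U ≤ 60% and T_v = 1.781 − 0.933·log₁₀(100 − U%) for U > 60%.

t ≈ 0.741 years

Drainage path length: H_d = H = 7.6 m (single drainage).
U ≤ 60%: T_v = (π/4)·U² = (π/4)×0.28² = 0.061575.
t = T_v·H_d²/c_v = 0.061575×7.6²/4.8 = 0.741 years.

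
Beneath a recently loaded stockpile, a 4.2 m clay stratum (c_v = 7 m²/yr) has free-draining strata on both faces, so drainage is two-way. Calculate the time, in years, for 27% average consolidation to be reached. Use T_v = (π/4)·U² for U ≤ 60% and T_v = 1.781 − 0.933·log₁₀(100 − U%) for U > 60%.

Drainage path length: H_d = H/2 = 2.1 m (double drainage).
U ≤ 60%: T_v = (π/4)·U² = (π/4)×0.27² = 0.057256.
t = T_v·H_d²/c_v = 0.057256×2.1²/7 = 0.03607 years.

t ≈ 0.0361 years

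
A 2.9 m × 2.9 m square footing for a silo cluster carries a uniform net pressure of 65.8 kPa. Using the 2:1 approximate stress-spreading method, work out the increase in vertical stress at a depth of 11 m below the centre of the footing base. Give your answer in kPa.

By the 2:1 method the load spreads at 1 horizontal : 2 vertical, so at depth z the loaded area has grown by z in each plan dimension:
Δσ = qBL/((B+z)(L+z)) = 65.8×2.9×2.9/((2.9+11)(2.9+11)) = 2.8641 kPa

Δσ_z ≈ 2.86 kPa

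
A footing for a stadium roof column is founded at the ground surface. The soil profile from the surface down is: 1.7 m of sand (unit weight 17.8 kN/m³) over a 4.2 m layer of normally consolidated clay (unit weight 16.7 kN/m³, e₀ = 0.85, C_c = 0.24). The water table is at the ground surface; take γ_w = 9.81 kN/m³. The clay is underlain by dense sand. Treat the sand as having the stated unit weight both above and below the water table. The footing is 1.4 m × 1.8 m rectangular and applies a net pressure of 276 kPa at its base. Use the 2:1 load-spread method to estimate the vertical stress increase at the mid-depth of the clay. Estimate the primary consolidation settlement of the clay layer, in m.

S_c ≈ 0.146 m

Mid-depth of clay below the ground surface: z = 1.7 + 4.2/2 = 3.8 m.
Total vertical stress at mid-clay: σ_v = 17.8×1.7 + 16.7×2.1 = 65.33 kPa.
Pore pressure: u = 9.81×(3.8 − 0) = 37.278 kPa.
Initial effective stress: σ'_0 = σ_v − u = 65.33 − 37.278 = 28.052 kPa.
Stress increase at mid-clay by the 2:1 spreading method:
Δσ = qBL/((B+z)(L+z)) = 276×1.4×1.8/((1.4+3.8)(1.8+3.8)) = 23.885 kPa
Final effective stress: σ'_f = σ'_0 + Δσ = 28.052 + 23.885 = 51.937 kPa.
Normally consolidated clay, so the full stress increment lies on the virgin compression line:
S_c = C_c·H/(1+e₀)·log₁₀(σ'_f/σ'_0) = 0.24×4.2/(1+0.85)×log₁₀(51.937/28.052)
    = 0.54486 × 0.26751 = 0.1458 m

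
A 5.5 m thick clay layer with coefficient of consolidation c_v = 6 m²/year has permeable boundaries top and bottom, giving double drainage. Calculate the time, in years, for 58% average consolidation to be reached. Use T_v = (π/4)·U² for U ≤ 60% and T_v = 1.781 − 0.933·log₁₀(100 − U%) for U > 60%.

t ≈ 0.333 years

Drainage path length: H_d = H/2 = 2.75 m (double drainage).
U ≤ 60%: T_v = (π/4)·U² = (π/4)×0.58² = 0.26421.
t = T_v·H_d²/c_v = 0.26421×2.75²/6 = 0.333 years.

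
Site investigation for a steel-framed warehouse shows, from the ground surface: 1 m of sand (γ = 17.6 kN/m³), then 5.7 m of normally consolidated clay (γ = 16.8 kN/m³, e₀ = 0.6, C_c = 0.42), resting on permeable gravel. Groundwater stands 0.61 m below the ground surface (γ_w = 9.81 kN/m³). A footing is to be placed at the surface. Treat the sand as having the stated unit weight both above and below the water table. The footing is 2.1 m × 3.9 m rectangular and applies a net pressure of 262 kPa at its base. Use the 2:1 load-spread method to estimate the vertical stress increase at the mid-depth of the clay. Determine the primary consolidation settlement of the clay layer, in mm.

S_c ≈ 564 mm

Mid-depth of clay below the ground surface: z = 1 + 5.7/2 = 3.85 m.
Total vertical stress at mid-clay: σ_v = 17.6×1 + 16.8×2.85 = 65.48 kPa.
Pore pressure: u = 9.81×(3.85 − 0.61) = 31.784 kPa.
Initial effective stress: σ'_0 = σ_v − u = 65.48 − 31.784 = 33.696 kPa.
Stress increase at mid-clay by the 2:1 spreading method:
Δσ = qBL/((B+z)(L+z)) = 262×2.1×3.9/((2.1+3.85)(3.9+3.85)) = 46.534 kPa
Final effective stress: σ'_f = σ'_0 + Δσ = 33.696 + 46.534 = 80.23 kPa.
Normally consolidated clay, so the full stress increment lies on the virgin compression line:
S_c = C_c·H/(1+e₀)·log₁₀(σ'_f/σ'_0) = 0.42×5.7/(1+0.6)×log₁₀(80.23/33.696)
    = 1.4963 × 0.37676 = 0.5637 m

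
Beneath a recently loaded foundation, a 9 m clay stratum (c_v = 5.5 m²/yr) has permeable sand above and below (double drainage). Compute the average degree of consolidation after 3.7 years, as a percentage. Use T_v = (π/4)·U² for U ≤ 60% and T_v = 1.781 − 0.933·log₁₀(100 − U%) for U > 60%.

Drainage path length: H_d = H/2 = 4.5 m (double drainage).
T_v = c_v·t/H_d² = 5.5×3.7/4.5² = 1.0049.
T_v = 1.0049 corresponds to the U > 60% branch:
U = 1 − 10^((1.781 − T_v)/0.933)/100 = 0.9321

U ≈ 93.2 %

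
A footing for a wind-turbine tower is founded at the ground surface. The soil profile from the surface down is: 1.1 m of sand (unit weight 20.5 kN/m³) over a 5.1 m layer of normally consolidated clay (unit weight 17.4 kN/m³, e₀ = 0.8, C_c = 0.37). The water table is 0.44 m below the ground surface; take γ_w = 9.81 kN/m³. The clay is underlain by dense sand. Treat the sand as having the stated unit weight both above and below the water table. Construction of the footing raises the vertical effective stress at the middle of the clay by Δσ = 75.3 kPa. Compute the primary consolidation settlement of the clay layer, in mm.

Mid-depth of clay below the ground surface: z = 1.1 + 5.1/2 = 3.65 m.
Total vertical stress at mid-clay: σ_v = 20.5×1.1 + 17.4×2.55 = 66.92 kPa.
Pore pressure: u = 9.81×(3.65 − 0.44) = 31.49 kPa.
Initial effective stress: σ'_0 = σ_v − u = 66.92 − 31.49 = 35.43 kPa.
Final effective stress: σ'_f = σ'_0 + Δσ = 35.43 + 75.3 = 110.73 kPa.
Normally consolidated clay, so the full stress increment lies on the virgin compression line:
S_c = C_c·H/(1+e₀)·log₁₀(σ'_f/σ'_0) = 0.37×5.1/(1+0.8)×log₁₀(110.73/35.43)
    = 1.0483 × 0.49489 = 0.5188 m

S_c ≈ 519 mm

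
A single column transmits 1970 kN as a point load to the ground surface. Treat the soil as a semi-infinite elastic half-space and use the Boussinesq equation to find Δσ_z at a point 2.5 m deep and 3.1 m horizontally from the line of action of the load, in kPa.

Boussinesq vertical stress below a point load on an elastic half-space:
Δσ_z = 3P/(2πz²) · [1 + (r/z)²]^(−5/2)
r/z = 3.1/2.5 = 1.24; [1+(r/z)²]^(−5/2) = 0.097486.
Δσ_z = 3×1970/(2π×2.5²) × 0.097486 = 150.5 × 0.097486 = 14.67 kPa

Δσ_z ≈ 14.7 kPa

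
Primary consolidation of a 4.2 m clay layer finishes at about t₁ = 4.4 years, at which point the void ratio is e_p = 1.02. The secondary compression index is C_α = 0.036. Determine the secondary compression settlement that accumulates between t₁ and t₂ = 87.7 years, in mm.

Secondary compression: S_s = C_α·H/(1+e_p)·log₁₀(t₂/t₁)
S_s = 0.036×4.2/(1+1.02)×log₁₀(87.7/4.4)
    = 0.07485 × 1.3 = 0.09727 m

S_s ≈ 97.3 mm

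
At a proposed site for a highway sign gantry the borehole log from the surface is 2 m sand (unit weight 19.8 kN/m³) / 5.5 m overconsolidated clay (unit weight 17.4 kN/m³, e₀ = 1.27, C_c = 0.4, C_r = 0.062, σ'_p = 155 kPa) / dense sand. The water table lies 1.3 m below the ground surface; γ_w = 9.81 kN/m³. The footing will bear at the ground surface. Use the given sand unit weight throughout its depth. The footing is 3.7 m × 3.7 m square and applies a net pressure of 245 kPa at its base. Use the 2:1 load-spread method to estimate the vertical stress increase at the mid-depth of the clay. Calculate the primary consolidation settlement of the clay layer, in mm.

Mid-depth of clay below the ground surface: z = 2 + 5.5/2 = 4.75 m.
Total vertical stress at mid-clay: σ_v = 19.8×2 + 17.4×2.75 = 87.45 kPa.
Pore pressure: u = 9.81×(4.75 − 1.3) = 33.845 kPa.
Initial effective stress: σ'_0 = σ_v − u = 87.45 − 33.845 = 53.605 kPa.
Stress increase at mid-clay by the 2:1 spreading method:
Δσ = qBL/((B+z)(L+z)) = 245×3.7×3.7/((3.7+4.75)(3.7+4.75)) = 46.974 kPa
Final effective stress: σ'_f = 53.605 + 46.974 = 100.58 kPa.
σ'_f = 100.58 ≤ σ'_p = 155 kPa, so the clay remains overconsolidated and only the recompression index applies:
S_c = C_r·H/(1+e₀)·log₁₀(σ'_f/σ'_0) = 0.062×5.5/2.27×log₁₀(100.58/53.605)
    = 0.15022 × 0.27331 = 0.04106 m

S_c ≈ 41.1 mm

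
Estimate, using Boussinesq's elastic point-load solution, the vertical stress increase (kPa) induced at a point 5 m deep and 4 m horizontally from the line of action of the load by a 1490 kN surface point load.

Boussinesq vertical stress below a point load on an elastic half-space:
Δσ_z = 3P/(2πz²) · [1 + (r/z)²]^(−5/2)
r/z = 4/5 = 0.8; [1+(r/z)²]^(−5/2) = 0.29033.
Δσ_z = 3×1490/(2π×5²) × 0.29033 = 28.457 × 0.29033 = 8.262 kPa

Δσ_z ≈ 8.26 kPa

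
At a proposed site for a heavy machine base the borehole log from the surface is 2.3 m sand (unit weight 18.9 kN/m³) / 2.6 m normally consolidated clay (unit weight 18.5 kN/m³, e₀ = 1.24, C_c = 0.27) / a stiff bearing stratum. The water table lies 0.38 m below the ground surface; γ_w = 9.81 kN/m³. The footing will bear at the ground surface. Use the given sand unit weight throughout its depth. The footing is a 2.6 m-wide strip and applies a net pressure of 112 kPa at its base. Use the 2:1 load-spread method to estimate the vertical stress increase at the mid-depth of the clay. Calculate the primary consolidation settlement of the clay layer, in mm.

Mid-depth of clay below the ground surface: z = 2.3 + 2.6/2 = 3.6 m.
Total vertical stress at mid-clay: σ_v = 18.9×2.3 + 18.5×1.3 = 67.52 kPa.
Pore pressure: u = 9.81×(3.6 − 0.38) = 31.588 kPa.
Initial effective stress: σ'_0 = σ_v − u = 67.52 − 31.588 = 35.932 kPa.
Stress increase at mid-clay by the 2:1 spreading method:
Δσ = qB/(B+z) = 112×2.6/(2.6+3.6) = 46.968 kPa
Final effective stress: σ'_f = σ'_0 + Δσ = 35.932 + 46.968 = 82.9 kPa.
Normally consolidated clay, so the full stress increment lies on the virgin compression line:
S_c = C_c·H/(1+e₀)·log₁₀(σ'_f/σ'_0) = 0.27×2.6/(1+1.24)×log₁₀(82.9/35.932)
    = 0.31339 × 0.36307 = 0.1138 m

S_c ≈ 114 mm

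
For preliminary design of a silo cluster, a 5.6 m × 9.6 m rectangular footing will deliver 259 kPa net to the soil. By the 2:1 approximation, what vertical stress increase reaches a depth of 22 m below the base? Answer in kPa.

Δσ_z ≈ 16 kPa

By the 2:1 method the load spreads at 1 horizontal : 2 vertical, so at depth z the loaded area has grown by z in each plan dimension:
Δσ = qBL/((B+z)(L+z)) = 259×5.6×9.6/((5.6+22)(9.6+22)) = 15.965 kPa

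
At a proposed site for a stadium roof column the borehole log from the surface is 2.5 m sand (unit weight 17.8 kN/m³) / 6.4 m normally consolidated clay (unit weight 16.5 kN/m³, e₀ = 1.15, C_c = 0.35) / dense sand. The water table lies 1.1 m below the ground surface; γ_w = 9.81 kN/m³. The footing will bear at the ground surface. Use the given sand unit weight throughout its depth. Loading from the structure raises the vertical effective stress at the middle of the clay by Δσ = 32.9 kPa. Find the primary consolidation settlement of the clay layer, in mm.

S_c ≈ 221 mm

Mid-depth of clay below the ground surface: z = 2.5 + 6.4/2 = 5.7 m.
Total vertical stress at mid-clay: σ_v = 17.8×2.5 + 16.5×3.2 = 97.3 kPa.
Pore pressure: u = 9.81×(5.7 − 1.1) = 45.126 kPa.
Initial effective stress: σ'_0 = σ_v − u = 97.3 − 45.126 = 52.174 kPa.
Final effective stress: σ'_f = σ'_0 + Δσ = 52.174 + 32.9 = 85.074 kPa.
Normally consolidated clay, so the full stress increment lies on the virgin compression line:
S_c = C_c·H/(1+e₀)·log₁₀(σ'_f/σ'_0) = 0.35×6.4/(1+1.15)×log₁₀(85.074/52.174)
    = 1.0419 × 0.21234 = 0.2212 m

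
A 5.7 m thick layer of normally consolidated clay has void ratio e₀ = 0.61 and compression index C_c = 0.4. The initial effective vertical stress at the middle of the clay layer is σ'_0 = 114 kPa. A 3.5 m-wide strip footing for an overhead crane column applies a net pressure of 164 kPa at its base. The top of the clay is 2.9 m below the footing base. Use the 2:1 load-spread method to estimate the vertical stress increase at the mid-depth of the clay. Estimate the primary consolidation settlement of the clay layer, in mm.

S_c ≈ 267 mm

Mid-depth of clay below the footing base: z = 2.9 + 5.7/2 = 5.75 m.
Stress increase at mid-clay by the 2:1 spreading method:
Δσ = qB/(B+z) = 164×3.5/(3.5+5.75) = 62.054 kPa
Final effective stress: σ'_f = σ'_0 + Δσ = 114 + 62.054 = 176.05 kPa.
Normally consolidated clay, so the full stress increment lies on the virgin compression line:
S_c = C_c·H/(1+e₀)·log₁₀(σ'_f/σ'_0) = 0.4×5.7/(1+0.61)×log₁₀(176.05/114)
    = 1.4161 × 0.18873 = 0.2673 m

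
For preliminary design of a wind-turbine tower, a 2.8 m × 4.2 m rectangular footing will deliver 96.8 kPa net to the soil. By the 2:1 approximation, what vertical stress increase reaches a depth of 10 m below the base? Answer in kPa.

By the 2:1 method the load spreads at 1 horizontal : 2 vertical, so at depth z the loaded area has grown by z in each plan dimension:
Δσ = qBL/((B+z)(L+z)) = 96.8×2.8×4.2/((2.8+10)(4.2+10)) = 6.263 kPa

Δσ_z ≈ 6.26 kPa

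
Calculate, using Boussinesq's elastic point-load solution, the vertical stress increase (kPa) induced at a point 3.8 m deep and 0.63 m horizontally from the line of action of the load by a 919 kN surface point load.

Δσ_z ≈ 28.4 kPa

Boussinesq vertical stress below a point load on an elastic half-space:
Δσ_z = 3P/(2πz²) · [1 + (r/z)²]^(−5/2)
r/z = 0.63/3.8 = 0.16579; [1+(r/z)²]^(−5/2) = 0.93446.
Δσ_z = 3×919/(2π×3.8²) × 0.93446 = 30.387 × 0.93446 = 28.4 kPa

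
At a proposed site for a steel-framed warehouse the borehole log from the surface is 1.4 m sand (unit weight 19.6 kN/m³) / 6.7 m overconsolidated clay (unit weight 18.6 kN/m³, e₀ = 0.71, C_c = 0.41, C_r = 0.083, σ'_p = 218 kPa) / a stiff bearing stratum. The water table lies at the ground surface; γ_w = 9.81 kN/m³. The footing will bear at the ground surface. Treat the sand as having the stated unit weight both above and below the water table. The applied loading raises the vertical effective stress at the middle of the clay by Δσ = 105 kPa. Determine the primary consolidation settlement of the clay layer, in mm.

S_c ≈ 174 mm

Mid-depth of clay below the ground surface: z = 1.4 + 6.7/2 = 4.75 m.
Total vertical stress at mid-clay: σ_v = 19.6×1.4 + 18.6×3.35 = 89.75 kPa.
Pore pressure: u = 9.81×(4.75 − 0) = 46.598 kPa.
Initial effective stress: σ'_0 = σ_v − u = 89.75 − 46.598 = 43.152 kPa.
Final effective stress: σ'_f = 43.152 + 105 = 148.15 kPa.
σ'_f = 148.15 ≤ σ'_p = 218 kPa, so the clay remains overconsolidated and only the recompression index applies:
S_c = C_r·H/(1+e₀)·log₁₀(σ'_f/σ'_0) = 0.083×6.7/1.71×log₁₀(148.15/43.152)
    = 0.3252 × 0.5357 = 0.1742 m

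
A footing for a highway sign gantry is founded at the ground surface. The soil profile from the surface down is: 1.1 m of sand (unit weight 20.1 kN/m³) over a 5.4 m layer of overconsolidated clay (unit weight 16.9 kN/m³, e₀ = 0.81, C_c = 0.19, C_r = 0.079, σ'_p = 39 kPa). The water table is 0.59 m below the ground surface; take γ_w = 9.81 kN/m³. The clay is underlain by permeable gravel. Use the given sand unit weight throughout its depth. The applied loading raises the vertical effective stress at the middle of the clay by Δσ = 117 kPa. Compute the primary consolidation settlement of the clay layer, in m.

Mid-depth of clay below the ground surface: z = 1.1 + 5.4/2 = 3.8 m.
Total vertical stress at mid-clay: σ_v = 20.1×1.1 + 16.9×2.7 = 67.74 kPa.
Pore pressure: u = 9.81×(3.8 − 0.59) = 31.49 kPa.
Initial effective stress: σ'_0 = σ_v − u = 67.74 − 31.49 = 36.25 kPa.
Final effective stress: σ'_f = 36.25 + 117 = 153.25 kPa.
σ'_f = 153.25 > σ'_p = 39 kPa, so the stress path crosses the preconsolidation pressure — recompression up to σ'_p, then virgin compression beyond:
S_c = H/(1+e₀)·[C_r·log₁₀(σ'_p/σ'_0) + C_c·log₁₀(σ'_f/σ'_p)]
    = 5.4/1.81 × [0.079×log₁₀(39/36.25) + 0.19×log₁₀(153.25/39)]
    = 2.9834 × [0.0025088 + 0.11292] = 0.3444 m

S_c ≈ 0.344 m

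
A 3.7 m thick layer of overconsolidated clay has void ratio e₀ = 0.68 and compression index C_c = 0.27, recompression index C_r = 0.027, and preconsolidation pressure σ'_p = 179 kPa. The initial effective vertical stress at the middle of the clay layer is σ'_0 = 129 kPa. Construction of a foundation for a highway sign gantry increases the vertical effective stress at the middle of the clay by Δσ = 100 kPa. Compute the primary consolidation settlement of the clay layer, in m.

S_c ≈ 0.0721 m

Final effective stress: σ'_f = 129 + 100 = 229 kPa.
σ'_f = 229 > σ'_p = 179 kPa, so the stress path crosses the preconsolidation pressure — recompression up to σ'_p, then virgin compression beyond:
S_c = H/(1+e₀)·[C_r·log₁₀(σ'_p/σ'_0) + C_c·log₁₀(σ'_f/σ'_p)]
    = 3.7/1.68 × [0.027×log₁₀(179/129) + 0.27×log₁₀(229/179)]
    = 2.2024 × [0.0038411 + 0.028885] = 0.07208 m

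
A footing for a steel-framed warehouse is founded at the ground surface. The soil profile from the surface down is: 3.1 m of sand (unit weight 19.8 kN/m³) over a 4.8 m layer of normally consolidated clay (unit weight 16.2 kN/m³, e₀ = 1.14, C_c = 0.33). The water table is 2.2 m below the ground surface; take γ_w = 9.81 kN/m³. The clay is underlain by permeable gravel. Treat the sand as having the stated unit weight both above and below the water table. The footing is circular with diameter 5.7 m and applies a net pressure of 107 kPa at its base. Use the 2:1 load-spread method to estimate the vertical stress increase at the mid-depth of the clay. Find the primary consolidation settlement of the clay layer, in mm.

S_c ≈ 110 mm

Mid-depth of clay below the ground surface: z = 3.1 + 4.8/2 = 5.5 m.
Total vertical stress at mid-clay: σ_v = 19.8×3.1 + 16.2×2.4 = 100.26 kPa.
Pore pressure: u = 9.81×(5.5 − 2.2) = 32.373 kPa.
Initial effective stress: σ'_0 = σ_v − u = 100.26 − 32.373 = 67.887 kPa.
Stress increase at mid-clay by the 2:1 spreading method:
Δσ ≈ qD²/(D+z)² = 107×5.7²/(5.7+5.5)² = 27.714 kPa
Final effective stress: σ'_f = σ'_0 + Δσ = 67.887 + 27.714 = 95.601 kPa.
Normally consolidated clay, so the full stress increment lies on the virgin compression line:
S_c = C_c·H/(1+e₀)·log₁₀(σ'_f/σ'_0) = 0.33×4.8/(1+1.14)×log₁₀(95.601/67.887)
    = 0.74019 × 0.14868 = 0.1101 m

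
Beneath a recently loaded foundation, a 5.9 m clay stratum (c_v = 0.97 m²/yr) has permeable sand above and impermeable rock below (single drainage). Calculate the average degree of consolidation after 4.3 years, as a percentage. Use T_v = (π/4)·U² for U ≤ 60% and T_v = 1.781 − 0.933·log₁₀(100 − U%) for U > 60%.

U ≈ 39.1 %

Drainage path length: H_d = H = 5.9 m (single drainage).
T_v = c_v·t/H_d² = 0.97×4.3/5.9² = 0.11982.
T_v = 0.11982 corresponds to the U ≤ 60% branch:
U = √(4T_v/π) = 0.3906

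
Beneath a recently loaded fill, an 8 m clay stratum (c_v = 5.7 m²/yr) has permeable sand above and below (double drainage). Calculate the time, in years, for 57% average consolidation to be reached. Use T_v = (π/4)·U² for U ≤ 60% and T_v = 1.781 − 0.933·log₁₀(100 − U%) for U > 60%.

Drainage path length: H_d = H/2 = 4 m (double drainage).
U ≤ 60%: T_v = (π/4)·U² = (π/4)×0.57² = 0.25518.
t = T_v·H_d²/c_v = 0.25518×4²/5.7 = 0.7163 years.

t ≈ 0.716 years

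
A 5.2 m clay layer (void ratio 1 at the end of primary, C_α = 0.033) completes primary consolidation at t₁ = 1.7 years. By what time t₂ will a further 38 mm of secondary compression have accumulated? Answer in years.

S_s = C_α·H/(1+e_p)·log₁₀(t₂/t₁) ⇒ log₁₀(t₂/t₁) = S_s·(1+e_p)/(C_α·H).
log₁₀(t₂/t₁) = 0.038 × (1+1) / (0.033×5.2) = 0.4429
t₂ = t₁ × 10^0.4429 = 1.7 × 2.773 = 4.713 years

t₂ ≈ 4.71 years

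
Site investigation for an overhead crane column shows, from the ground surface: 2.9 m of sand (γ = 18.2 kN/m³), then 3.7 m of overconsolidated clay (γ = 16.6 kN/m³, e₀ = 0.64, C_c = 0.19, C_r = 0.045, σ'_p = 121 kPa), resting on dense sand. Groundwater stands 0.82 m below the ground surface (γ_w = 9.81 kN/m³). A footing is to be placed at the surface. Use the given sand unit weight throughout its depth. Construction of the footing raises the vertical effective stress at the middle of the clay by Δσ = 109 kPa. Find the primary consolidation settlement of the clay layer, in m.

S_c ≈ 0.0885 m

Mid-depth of clay below the ground surface: z = 2.9 + 3.7/2 = 4.75 m.
Total vertical stress at mid-clay: σ_v = 18.2×2.9 + 16.6×1.85 = 83.49 kPa.
Pore pressure: u = 9.81×(4.75 − 0.82) = 38.553 kPa.
Initial effective stress: σ'_0 = σ_v − u = 83.49 − 38.553 = 44.937 kPa.
Final effective stress: σ'_f = 44.937 + 109 = 153.94 kPa.
σ'_f = 153.94 > σ'_p = 121 kPa, so the stress path crosses the preconsolidation pressure — recompression up to σ'_p, then virgin compression beyond:
S_c = H/(1+e₀)·[C_r·log₁₀(σ'_p/σ'_0) + C_c·log₁₀(σ'_f/σ'_p)]
    = 3.7/1.64 × [0.045×log₁₀(121/44.937) + 0.19×log₁₀(153.94/121)]
    = 2.2561 × [0.019358 + 0.019868] = 0.0885 m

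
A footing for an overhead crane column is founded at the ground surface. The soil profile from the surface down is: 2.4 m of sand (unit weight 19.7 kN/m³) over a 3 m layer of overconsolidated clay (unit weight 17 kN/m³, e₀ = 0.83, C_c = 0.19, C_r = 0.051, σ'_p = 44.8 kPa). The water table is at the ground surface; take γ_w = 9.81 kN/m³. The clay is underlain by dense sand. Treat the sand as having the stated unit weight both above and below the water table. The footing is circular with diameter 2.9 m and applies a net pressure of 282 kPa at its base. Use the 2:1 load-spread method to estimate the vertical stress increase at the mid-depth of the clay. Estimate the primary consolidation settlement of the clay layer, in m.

Mid-depth of clay below the ground surface: z = 2.4 + 3/2 = 3.9 m.
Total vertical stress at mid-clay: σ_v = 19.7×2.4 + 17×1.5 = 72.78 kPa.
Pore pressure: u = 9.81×(3.9 − 0) = 38.259 kPa.
Initial effective stress: σ'_0 = σ_v − u = 72.78 − 38.259 = 34.521 kPa.
Stress increase at mid-clay by the 2:1 spreading method:
Δσ ≈ qD²/(D+z)² = 282×2.9²/(2.9+3.9)² = 51.289 kPa
Final effective stress: σ'_f = 34.521 + 51.289 = 85.81 kPa.
σ'_f = 85.81 > σ'_p = 44.8 kPa, so the stress path crosses the preconsolidation pressure — recompression up to σ'_p, then virgin compression beyond:
S_c = H/(1+e₀)·[C_r·log₁₀(σ'_p/σ'_0) + C_c·log₁₀(σ'_f/σ'_p)]
    = 3/1.83 × [0.051×log₁₀(44.8/34.521) + 0.19×log₁₀(85.81/44.8)]
    = 1.6393 × [0.0057729 + 0.053629] = 0.09738 m

S_c ≈ 0.0974 m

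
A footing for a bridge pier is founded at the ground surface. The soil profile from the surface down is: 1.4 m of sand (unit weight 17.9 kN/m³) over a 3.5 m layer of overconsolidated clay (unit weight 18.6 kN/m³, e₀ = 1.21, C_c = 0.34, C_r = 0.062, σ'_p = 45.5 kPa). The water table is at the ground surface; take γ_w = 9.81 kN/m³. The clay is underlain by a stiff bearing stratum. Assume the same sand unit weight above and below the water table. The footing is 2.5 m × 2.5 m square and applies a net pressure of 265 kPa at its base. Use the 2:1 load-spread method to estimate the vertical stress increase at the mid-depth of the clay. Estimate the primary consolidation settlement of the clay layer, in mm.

Mid-depth of clay below the ground surface: z = 1.4 + 3.5/2 = 3.15 m.
Total vertical stress at mid-clay: σ_v = 17.9×1.4 + 18.6×1.75 = 57.61 kPa.
Pore pressure: u = 9.81×(3.15 − 0) = 30.902 kPa.
Initial effective stress: σ'_0 = σ_v − u = 57.61 − 30.902 = 26.708 kPa.
Stress increase at mid-clay by the 2:1 spreading method:
Δσ = qBL/((B+z)(L+z)) = 265×2.5×2.5/((2.5+3.15)(2.5+3.15)) = 51.883 kPa
Final effective stress: σ'_f = 26.708 + 51.883 = 78.591 kPa.
σ'_f = 78.591 > σ'_p = 45.5 kPa, so the stress path crosses the preconsolidation pressure — recompression up to σ'_p, then virgin compression beyond:
S_c = H/(1+e₀)·[C_r·log₁₀(σ'_p/σ'_0) + C_c·log₁₀(σ'_f/σ'_p)]
    = 3.5/2.21 × [0.062×log₁₀(45.5/26.708) + 0.34×log₁₀(78.591/45.5)]
    = 1.5837 × [0.014345 + 0.080703] = 0.1505 m

S_c ≈ 151 mm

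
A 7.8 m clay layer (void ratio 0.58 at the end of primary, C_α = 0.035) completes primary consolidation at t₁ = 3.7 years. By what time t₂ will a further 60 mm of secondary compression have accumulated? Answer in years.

t₂ ≈ 8.23 years

S_s = C_α·H/(1+e_p)·log₁₀(t₂/t₁) ⇒ log₁₀(t₂/t₁) = S_s·(1+e_p)/(C_α·H).
log₁₀(t₂/t₁) = 0.06 × (1+0.58) / (0.035×7.8) = 0.3473
t₂ = t₁ × 10^0.3473 = 3.7 × 2.225 = 8.231 years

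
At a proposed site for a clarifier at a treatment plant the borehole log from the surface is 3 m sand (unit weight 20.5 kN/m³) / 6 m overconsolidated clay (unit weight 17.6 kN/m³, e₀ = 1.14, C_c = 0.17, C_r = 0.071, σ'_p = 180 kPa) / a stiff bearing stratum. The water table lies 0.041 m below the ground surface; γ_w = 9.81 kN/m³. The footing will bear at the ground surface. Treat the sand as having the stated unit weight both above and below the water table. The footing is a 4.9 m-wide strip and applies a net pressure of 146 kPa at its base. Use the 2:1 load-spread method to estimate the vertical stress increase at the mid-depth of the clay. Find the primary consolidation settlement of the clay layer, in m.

S_c ≈ 0.0672 m

Mid-depth of clay below the ground surface: z = 3 + 6/2 = 6 m.
Total vertical stress at mid-clay: σ_v = 20.5×3 + 17.6×3 = 114.3 kPa.
Pore pressure: u = 9.81×(6 − 0.041) = 58.458 kPa.
Initial effective stress: σ'_0 = σ_v − u = 114.3 − 58.458 = 55.842 kPa.
Stress increase at mid-clay by the 2:1 spreading method:
Δσ = qB/(B+z) = 146×4.9/(4.9+6) = 65.633 kPa
Final effective stress: σ'_f = 55.842 + 65.633 = 121.47 kPa.
σ'_f = 121.47 ≤ σ'_p = 180 kPa, so the clay remains overconsolidated and only the recompression index applies:
S_c = C_r·H/(1+e₀)·log₁₀(σ'_f/σ'_0) = 0.071×6/2.14×log₁₀(121.47/55.842)
    = 0.19906 × 0.33751 = 0.06719 m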